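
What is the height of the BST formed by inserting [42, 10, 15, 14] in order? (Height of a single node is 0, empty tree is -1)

Insertion order: [42, 10, 15, 14]
Tree (level-order array): [42, 10, None, None, 15, 14]
Compute height bottom-up (empty subtree = -1):
  height(14) = 1 + max(-1, -1) = 0
  height(15) = 1 + max(0, -1) = 1
  height(10) = 1 + max(-1, 1) = 2
  height(42) = 1 + max(2, -1) = 3
Height = 3


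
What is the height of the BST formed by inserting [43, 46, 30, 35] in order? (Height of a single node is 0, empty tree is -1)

Insertion order: [43, 46, 30, 35]
Tree (level-order array): [43, 30, 46, None, 35]
Compute height bottom-up (empty subtree = -1):
  height(35) = 1 + max(-1, -1) = 0
  height(30) = 1 + max(-1, 0) = 1
  height(46) = 1 + max(-1, -1) = 0
  height(43) = 1 + max(1, 0) = 2
Height = 2


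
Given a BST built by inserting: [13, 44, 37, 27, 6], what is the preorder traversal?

Tree insertion order: [13, 44, 37, 27, 6]
Tree (level-order array): [13, 6, 44, None, None, 37, None, 27]
Preorder traversal: [13, 6, 44, 37, 27]


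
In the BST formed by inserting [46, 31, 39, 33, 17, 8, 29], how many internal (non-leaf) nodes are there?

Tree built from: [46, 31, 39, 33, 17, 8, 29]
Tree (level-order array): [46, 31, None, 17, 39, 8, 29, 33]
Rule: An internal node has at least one child.
Per-node child counts:
  node 46: 1 child(ren)
  node 31: 2 child(ren)
  node 17: 2 child(ren)
  node 8: 0 child(ren)
  node 29: 0 child(ren)
  node 39: 1 child(ren)
  node 33: 0 child(ren)
Matching nodes: [46, 31, 17, 39]
Count of internal (non-leaf) nodes: 4


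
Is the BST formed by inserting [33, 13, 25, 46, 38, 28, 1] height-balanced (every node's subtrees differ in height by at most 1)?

Tree (level-order array): [33, 13, 46, 1, 25, 38, None, None, None, None, 28]
Definition: a tree is height-balanced if, at every node, |h(left) - h(right)| <= 1 (empty subtree has height -1).
Bottom-up per-node check:
  node 1: h_left=-1, h_right=-1, diff=0 [OK], height=0
  node 28: h_left=-1, h_right=-1, diff=0 [OK], height=0
  node 25: h_left=-1, h_right=0, diff=1 [OK], height=1
  node 13: h_left=0, h_right=1, diff=1 [OK], height=2
  node 38: h_left=-1, h_right=-1, diff=0 [OK], height=0
  node 46: h_left=0, h_right=-1, diff=1 [OK], height=1
  node 33: h_left=2, h_right=1, diff=1 [OK], height=3
All nodes satisfy the balance condition.
Result: Balanced


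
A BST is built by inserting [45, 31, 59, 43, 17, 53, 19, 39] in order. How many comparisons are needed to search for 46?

Search path for 46: 45 -> 59 -> 53
Found: False
Comparisons: 3


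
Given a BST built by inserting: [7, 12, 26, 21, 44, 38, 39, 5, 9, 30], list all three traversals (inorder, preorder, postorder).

Tree insertion order: [7, 12, 26, 21, 44, 38, 39, 5, 9, 30]
Tree (level-order array): [7, 5, 12, None, None, 9, 26, None, None, 21, 44, None, None, 38, None, 30, 39]
Inorder (L, root, R): [5, 7, 9, 12, 21, 26, 30, 38, 39, 44]
Preorder (root, L, R): [7, 5, 12, 9, 26, 21, 44, 38, 30, 39]
Postorder (L, R, root): [5, 9, 21, 30, 39, 38, 44, 26, 12, 7]


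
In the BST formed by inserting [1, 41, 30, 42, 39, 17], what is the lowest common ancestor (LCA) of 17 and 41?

Tree insertion order: [1, 41, 30, 42, 39, 17]
Tree (level-order array): [1, None, 41, 30, 42, 17, 39]
In a BST, the LCA of p=17, q=41 is the first node v on the
root-to-leaf path with p <= v <= q (go left if both < v, right if both > v).
Walk from root:
  at 1: both 17 and 41 > 1, go right
  at 41: 17 <= 41 <= 41, this is the LCA
LCA = 41


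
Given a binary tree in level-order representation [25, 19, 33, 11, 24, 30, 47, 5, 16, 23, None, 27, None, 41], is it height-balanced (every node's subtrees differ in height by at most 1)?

Tree (level-order array): [25, 19, 33, 11, 24, 30, 47, 5, 16, 23, None, 27, None, 41]
Definition: a tree is height-balanced if, at every node, |h(left) - h(right)| <= 1 (empty subtree has height -1).
Bottom-up per-node check:
  node 5: h_left=-1, h_right=-1, diff=0 [OK], height=0
  node 16: h_left=-1, h_right=-1, diff=0 [OK], height=0
  node 11: h_left=0, h_right=0, diff=0 [OK], height=1
  node 23: h_left=-1, h_right=-1, diff=0 [OK], height=0
  node 24: h_left=0, h_right=-1, diff=1 [OK], height=1
  node 19: h_left=1, h_right=1, diff=0 [OK], height=2
  node 27: h_left=-1, h_right=-1, diff=0 [OK], height=0
  node 30: h_left=0, h_right=-1, diff=1 [OK], height=1
  node 41: h_left=-1, h_right=-1, diff=0 [OK], height=0
  node 47: h_left=0, h_right=-1, diff=1 [OK], height=1
  node 33: h_left=1, h_right=1, diff=0 [OK], height=2
  node 25: h_left=2, h_right=2, diff=0 [OK], height=3
All nodes satisfy the balance condition.
Result: Balanced


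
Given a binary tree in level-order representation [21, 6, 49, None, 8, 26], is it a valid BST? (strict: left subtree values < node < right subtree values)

Level-order array: [21, 6, 49, None, 8, 26]
Validate using subtree bounds (lo, hi): at each node, require lo < value < hi,
then recurse left with hi=value and right with lo=value.
Preorder trace (stopping at first violation):
  at node 21 with bounds (-inf, +inf): OK
  at node 6 with bounds (-inf, 21): OK
  at node 8 with bounds (6, 21): OK
  at node 49 with bounds (21, +inf): OK
  at node 26 with bounds (21, 49): OK
No violation found at any node.
Result: Valid BST


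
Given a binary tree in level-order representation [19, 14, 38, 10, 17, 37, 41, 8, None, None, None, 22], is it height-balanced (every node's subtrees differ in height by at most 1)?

Tree (level-order array): [19, 14, 38, 10, 17, 37, 41, 8, None, None, None, 22]
Definition: a tree is height-balanced if, at every node, |h(left) - h(right)| <= 1 (empty subtree has height -1).
Bottom-up per-node check:
  node 8: h_left=-1, h_right=-1, diff=0 [OK], height=0
  node 10: h_left=0, h_right=-1, diff=1 [OK], height=1
  node 17: h_left=-1, h_right=-1, diff=0 [OK], height=0
  node 14: h_left=1, h_right=0, diff=1 [OK], height=2
  node 22: h_left=-1, h_right=-1, diff=0 [OK], height=0
  node 37: h_left=0, h_right=-1, diff=1 [OK], height=1
  node 41: h_left=-1, h_right=-1, diff=0 [OK], height=0
  node 38: h_left=1, h_right=0, diff=1 [OK], height=2
  node 19: h_left=2, h_right=2, diff=0 [OK], height=3
All nodes satisfy the balance condition.
Result: Balanced


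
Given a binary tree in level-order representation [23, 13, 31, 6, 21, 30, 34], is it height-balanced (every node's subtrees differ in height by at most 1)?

Tree (level-order array): [23, 13, 31, 6, 21, 30, 34]
Definition: a tree is height-balanced if, at every node, |h(left) - h(right)| <= 1 (empty subtree has height -1).
Bottom-up per-node check:
  node 6: h_left=-1, h_right=-1, diff=0 [OK], height=0
  node 21: h_left=-1, h_right=-1, diff=0 [OK], height=0
  node 13: h_left=0, h_right=0, diff=0 [OK], height=1
  node 30: h_left=-1, h_right=-1, diff=0 [OK], height=0
  node 34: h_left=-1, h_right=-1, diff=0 [OK], height=0
  node 31: h_left=0, h_right=0, diff=0 [OK], height=1
  node 23: h_left=1, h_right=1, diff=0 [OK], height=2
All nodes satisfy the balance condition.
Result: Balanced


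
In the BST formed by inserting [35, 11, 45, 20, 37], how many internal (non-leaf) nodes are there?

Tree built from: [35, 11, 45, 20, 37]
Tree (level-order array): [35, 11, 45, None, 20, 37]
Rule: An internal node has at least one child.
Per-node child counts:
  node 35: 2 child(ren)
  node 11: 1 child(ren)
  node 20: 0 child(ren)
  node 45: 1 child(ren)
  node 37: 0 child(ren)
Matching nodes: [35, 11, 45]
Count of internal (non-leaf) nodes: 3


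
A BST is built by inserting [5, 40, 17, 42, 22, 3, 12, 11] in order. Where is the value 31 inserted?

Starting tree (level order): [5, 3, 40, None, None, 17, 42, 12, 22, None, None, 11]
Insertion path: 5 -> 40 -> 17 -> 22
Result: insert 31 as right child of 22
Final tree (level order): [5, 3, 40, None, None, 17, 42, 12, 22, None, None, 11, None, None, 31]


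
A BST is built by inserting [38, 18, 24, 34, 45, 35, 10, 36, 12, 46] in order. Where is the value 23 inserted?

Starting tree (level order): [38, 18, 45, 10, 24, None, 46, None, 12, None, 34, None, None, None, None, None, 35, None, 36]
Insertion path: 38 -> 18 -> 24
Result: insert 23 as left child of 24
Final tree (level order): [38, 18, 45, 10, 24, None, 46, None, 12, 23, 34, None, None, None, None, None, None, None, 35, None, 36]


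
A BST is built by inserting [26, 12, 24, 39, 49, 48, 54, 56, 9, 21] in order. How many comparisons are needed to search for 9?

Search path for 9: 26 -> 12 -> 9
Found: True
Comparisons: 3


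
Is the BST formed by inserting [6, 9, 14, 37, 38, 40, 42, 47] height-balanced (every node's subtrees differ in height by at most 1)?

Tree (level-order array): [6, None, 9, None, 14, None, 37, None, 38, None, 40, None, 42, None, 47]
Definition: a tree is height-balanced if, at every node, |h(left) - h(right)| <= 1 (empty subtree has height -1).
Bottom-up per-node check:
  node 47: h_left=-1, h_right=-1, diff=0 [OK], height=0
  node 42: h_left=-1, h_right=0, diff=1 [OK], height=1
  node 40: h_left=-1, h_right=1, diff=2 [FAIL (|-1-1|=2 > 1)], height=2
  node 38: h_left=-1, h_right=2, diff=3 [FAIL (|-1-2|=3 > 1)], height=3
  node 37: h_left=-1, h_right=3, diff=4 [FAIL (|-1-3|=4 > 1)], height=4
  node 14: h_left=-1, h_right=4, diff=5 [FAIL (|-1-4|=5 > 1)], height=5
  node 9: h_left=-1, h_right=5, diff=6 [FAIL (|-1-5|=6 > 1)], height=6
  node 6: h_left=-1, h_right=6, diff=7 [FAIL (|-1-6|=7 > 1)], height=7
Node 40 violates the condition: |-1 - 1| = 2 > 1.
Result: Not balanced


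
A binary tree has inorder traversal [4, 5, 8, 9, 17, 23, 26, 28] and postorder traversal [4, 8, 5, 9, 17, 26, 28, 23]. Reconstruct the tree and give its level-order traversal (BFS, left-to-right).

Inorder:   [4, 5, 8, 9, 17, 23, 26, 28]
Postorder: [4, 8, 5, 9, 17, 26, 28, 23]
Algorithm: postorder visits root last, so walk postorder right-to-left;
each value is the root of the current inorder slice — split it at that
value, recurse on the right subtree first, then the left.
Recursive splits:
  root=23; inorder splits into left=[4, 5, 8, 9, 17], right=[26, 28]
  root=28; inorder splits into left=[26], right=[]
  root=26; inorder splits into left=[], right=[]
  root=17; inorder splits into left=[4, 5, 8, 9], right=[]
  root=9; inorder splits into left=[4, 5, 8], right=[]
  root=5; inorder splits into left=[4], right=[8]
  root=8; inorder splits into left=[], right=[]
  root=4; inorder splits into left=[], right=[]
Reconstructed level-order: [23, 17, 28, 9, 26, 5, 4, 8]


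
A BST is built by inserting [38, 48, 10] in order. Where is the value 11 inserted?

Starting tree (level order): [38, 10, 48]
Insertion path: 38 -> 10
Result: insert 11 as right child of 10
Final tree (level order): [38, 10, 48, None, 11]


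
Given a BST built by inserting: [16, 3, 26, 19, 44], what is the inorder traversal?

Tree insertion order: [16, 3, 26, 19, 44]
Tree (level-order array): [16, 3, 26, None, None, 19, 44]
Inorder traversal: [3, 16, 19, 26, 44]


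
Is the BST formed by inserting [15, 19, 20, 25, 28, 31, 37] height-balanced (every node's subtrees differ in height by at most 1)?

Tree (level-order array): [15, None, 19, None, 20, None, 25, None, 28, None, 31, None, 37]
Definition: a tree is height-balanced if, at every node, |h(left) - h(right)| <= 1 (empty subtree has height -1).
Bottom-up per-node check:
  node 37: h_left=-1, h_right=-1, diff=0 [OK], height=0
  node 31: h_left=-1, h_right=0, diff=1 [OK], height=1
  node 28: h_left=-1, h_right=1, diff=2 [FAIL (|-1-1|=2 > 1)], height=2
  node 25: h_left=-1, h_right=2, diff=3 [FAIL (|-1-2|=3 > 1)], height=3
  node 20: h_left=-1, h_right=3, diff=4 [FAIL (|-1-3|=4 > 1)], height=4
  node 19: h_left=-1, h_right=4, diff=5 [FAIL (|-1-4|=5 > 1)], height=5
  node 15: h_left=-1, h_right=5, diff=6 [FAIL (|-1-5|=6 > 1)], height=6
Node 28 violates the condition: |-1 - 1| = 2 > 1.
Result: Not balanced


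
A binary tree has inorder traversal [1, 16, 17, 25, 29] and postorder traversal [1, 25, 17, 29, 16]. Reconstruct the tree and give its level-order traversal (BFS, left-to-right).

Inorder:   [1, 16, 17, 25, 29]
Postorder: [1, 25, 17, 29, 16]
Algorithm: postorder visits root last, so walk postorder right-to-left;
each value is the root of the current inorder slice — split it at that
value, recurse on the right subtree first, then the left.
Recursive splits:
  root=16; inorder splits into left=[1], right=[17, 25, 29]
  root=29; inorder splits into left=[17, 25], right=[]
  root=17; inorder splits into left=[], right=[25]
  root=25; inorder splits into left=[], right=[]
  root=1; inorder splits into left=[], right=[]
Reconstructed level-order: [16, 1, 29, 17, 25]


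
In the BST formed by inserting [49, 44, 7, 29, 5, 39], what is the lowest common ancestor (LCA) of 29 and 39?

Tree insertion order: [49, 44, 7, 29, 5, 39]
Tree (level-order array): [49, 44, None, 7, None, 5, 29, None, None, None, 39]
In a BST, the LCA of p=29, q=39 is the first node v on the
root-to-leaf path with p <= v <= q (go left if both < v, right if both > v).
Walk from root:
  at 49: both 29 and 39 < 49, go left
  at 44: both 29 and 39 < 44, go left
  at 7: both 29 and 39 > 7, go right
  at 29: 29 <= 29 <= 39, this is the LCA
LCA = 29


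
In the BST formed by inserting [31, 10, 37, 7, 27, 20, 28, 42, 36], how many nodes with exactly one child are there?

Tree built from: [31, 10, 37, 7, 27, 20, 28, 42, 36]
Tree (level-order array): [31, 10, 37, 7, 27, 36, 42, None, None, 20, 28]
Rule: These are nodes with exactly 1 non-null child.
Per-node child counts:
  node 31: 2 child(ren)
  node 10: 2 child(ren)
  node 7: 0 child(ren)
  node 27: 2 child(ren)
  node 20: 0 child(ren)
  node 28: 0 child(ren)
  node 37: 2 child(ren)
  node 36: 0 child(ren)
  node 42: 0 child(ren)
Matching nodes: (none)
Count of nodes with exactly one child: 0


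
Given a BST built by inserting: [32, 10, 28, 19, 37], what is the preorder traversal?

Tree insertion order: [32, 10, 28, 19, 37]
Tree (level-order array): [32, 10, 37, None, 28, None, None, 19]
Preorder traversal: [32, 10, 28, 19, 37]


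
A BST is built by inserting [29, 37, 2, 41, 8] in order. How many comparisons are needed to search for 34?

Search path for 34: 29 -> 37
Found: False
Comparisons: 2


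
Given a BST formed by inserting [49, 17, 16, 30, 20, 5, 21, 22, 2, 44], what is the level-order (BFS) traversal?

Tree insertion order: [49, 17, 16, 30, 20, 5, 21, 22, 2, 44]
Tree (level-order array): [49, 17, None, 16, 30, 5, None, 20, 44, 2, None, None, 21, None, None, None, None, None, 22]
BFS from the root, enqueuing left then right child of each popped node:
  queue [49] -> pop 49, enqueue [17], visited so far: [49]
  queue [17] -> pop 17, enqueue [16, 30], visited so far: [49, 17]
  queue [16, 30] -> pop 16, enqueue [5], visited so far: [49, 17, 16]
  queue [30, 5] -> pop 30, enqueue [20, 44], visited so far: [49, 17, 16, 30]
  queue [5, 20, 44] -> pop 5, enqueue [2], visited so far: [49, 17, 16, 30, 5]
  queue [20, 44, 2] -> pop 20, enqueue [21], visited so far: [49, 17, 16, 30, 5, 20]
  queue [44, 2, 21] -> pop 44, enqueue [none], visited so far: [49, 17, 16, 30, 5, 20, 44]
  queue [2, 21] -> pop 2, enqueue [none], visited so far: [49, 17, 16, 30, 5, 20, 44, 2]
  queue [21] -> pop 21, enqueue [22], visited so far: [49, 17, 16, 30, 5, 20, 44, 2, 21]
  queue [22] -> pop 22, enqueue [none], visited so far: [49, 17, 16, 30, 5, 20, 44, 2, 21, 22]
Result: [49, 17, 16, 30, 5, 20, 44, 2, 21, 22]


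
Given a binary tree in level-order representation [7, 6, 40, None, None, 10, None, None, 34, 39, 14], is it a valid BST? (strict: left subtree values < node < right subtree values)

Level-order array: [7, 6, 40, None, None, 10, None, None, 34, 39, 14]
Validate using subtree bounds (lo, hi): at each node, require lo < value < hi,
then recurse left with hi=value and right with lo=value.
Preorder trace (stopping at first violation):
  at node 7 with bounds (-inf, +inf): OK
  at node 6 with bounds (-inf, 7): OK
  at node 40 with bounds (7, +inf): OK
  at node 10 with bounds (7, 40): OK
  at node 34 with bounds (10, 40): OK
  at node 39 with bounds (10, 34): VIOLATION
Node 39 violates its bound: not (10 < 39 < 34).
Result: Not a valid BST


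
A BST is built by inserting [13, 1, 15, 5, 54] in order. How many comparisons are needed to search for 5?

Search path for 5: 13 -> 1 -> 5
Found: True
Comparisons: 3


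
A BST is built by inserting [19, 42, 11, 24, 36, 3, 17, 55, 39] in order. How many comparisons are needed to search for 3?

Search path for 3: 19 -> 11 -> 3
Found: True
Comparisons: 3


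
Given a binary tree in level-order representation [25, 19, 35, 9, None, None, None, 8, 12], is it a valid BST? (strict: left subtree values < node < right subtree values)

Level-order array: [25, 19, 35, 9, None, None, None, 8, 12]
Validate using subtree bounds (lo, hi): at each node, require lo < value < hi,
then recurse left with hi=value and right with lo=value.
Preorder trace (stopping at first violation):
  at node 25 with bounds (-inf, +inf): OK
  at node 19 with bounds (-inf, 25): OK
  at node 9 with bounds (-inf, 19): OK
  at node 8 with bounds (-inf, 9): OK
  at node 12 with bounds (9, 19): OK
  at node 35 with bounds (25, +inf): OK
No violation found at any node.
Result: Valid BST


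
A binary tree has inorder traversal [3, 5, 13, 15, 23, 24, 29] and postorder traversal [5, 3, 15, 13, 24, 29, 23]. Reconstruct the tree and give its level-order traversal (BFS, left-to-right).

Inorder:   [3, 5, 13, 15, 23, 24, 29]
Postorder: [5, 3, 15, 13, 24, 29, 23]
Algorithm: postorder visits root last, so walk postorder right-to-left;
each value is the root of the current inorder slice — split it at that
value, recurse on the right subtree first, then the left.
Recursive splits:
  root=23; inorder splits into left=[3, 5, 13, 15], right=[24, 29]
  root=29; inorder splits into left=[24], right=[]
  root=24; inorder splits into left=[], right=[]
  root=13; inorder splits into left=[3, 5], right=[15]
  root=15; inorder splits into left=[], right=[]
  root=3; inorder splits into left=[], right=[5]
  root=5; inorder splits into left=[], right=[]
Reconstructed level-order: [23, 13, 29, 3, 15, 24, 5]


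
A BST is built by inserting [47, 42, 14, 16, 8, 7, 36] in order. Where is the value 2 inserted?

Starting tree (level order): [47, 42, None, 14, None, 8, 16, 7, None, None, 36]
Insertion path: 47 -> 42 -> 14 -> 8 -> 7
Result: insert 2 as left child of 7
Final tree (level order): [47, 42, None, 14, None, 8, 16, 7, None, None, 36, 2]


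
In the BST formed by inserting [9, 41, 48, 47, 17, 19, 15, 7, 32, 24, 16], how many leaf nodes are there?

Tree built from: [9, 41, 48, 47, 17, 19, 15, 7, 32, 24, 16]
Tree (level-order array): [9, 7, 41, None, None, 17, 48, 15, 19, 47, None, None, 16, None, 32, None, None, None, None, 24]
Rule: A leaf has 0 children.
Per-node child counts:
  node 9: 2 child(ren)
  node 7: 0 child(ren)
  node 41: 2 child(ren)
  node 17: 2 child(ren)
  node 15: 1 child(ren)
  node 16: 0 child(ren)
  node 19: 1 child(ren)
  node 32: 1 child(ren)
  node 24: 0 child(ren)
  node 48: 1 child(ren)
  node 47: 0 child(ren)
Matching nodes: [7, 16, 24, 47]
Count of leaf nodes: 4


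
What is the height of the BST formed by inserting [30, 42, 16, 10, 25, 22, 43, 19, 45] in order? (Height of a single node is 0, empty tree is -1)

Insertion order: [30, 42, 16, 10, 25, 22, 43, 19, 45]
Tree (level-order array): [30, 16, 42, 10, 25, None, 43, None, None, 22, None, None, 45, 19]
Compute height bottom-up (empty subtree = -1):
  height(10) = 1 + max(-1, -1) = 0
  height(19) = 1 + max(-1, -1) = 0
  height(22) = 1 + max(0, -1) = 1
  height(25) = 1 + max(1, -1) = 2
  height(16) = 1 + max(0, 2) = 3
  height(45) = 1 + max(-1, -1) = 0
  height(43) = 1 + max(-1, 0) = 1
  height(42) = 1 + max(-1, 1) = 2
  height(30) = 1 + max(3, 2) = 4
Height = 4


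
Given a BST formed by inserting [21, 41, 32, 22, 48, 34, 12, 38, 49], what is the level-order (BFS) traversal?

Tree insertion order: [21, 41, 32, 22, 48, 34, 12, 38, 49]
Tree (level-order array): [21, 12, 41, None, None, 32, 48, 22, 34, None, 49, None, None, None, 38]
BFS from the root, enqueuing left then right child of each popped node:
  queue [21] -> pop 21, enqueue [12, 41], visited so far: [21]
  queue [12, 41] -> pop 12, enqueue [none], visited so far: [21, 12]
  queue [41] -> pop 41, enqueue [32, 48], visited so far: [21, 12, 41]
  queue [32, 48] -> pop 32, enqueue [22, 34], visited so far: [21, 12, 41, 32]
  queue [48, 22, 34] -> pop 48, enqueue [49], visited so far: [21, 12, 41, 32, 48]
  queue [22, 34, 49] -> pop 22, enqueue [none], visited so far: [21, 12, 41, 32, 48, 22]
  queue [34, 49] -> pop 34, enqueue [38], visited so far: [21, 12, 41, 32, 48, 22, 34]
  queue [49, 38] -> pop 49, enqueue [none], visited so far: [21, 12, 41, 32, 48, 22, 34, 49]
  queue [38] -> pop 38, enqueue [none], visited so far: [21, 12, 41, 32, 48, 22, 34, 49, 38]
Result: [21, 12, 41, 32, 48, 22, 34, 49, 38]


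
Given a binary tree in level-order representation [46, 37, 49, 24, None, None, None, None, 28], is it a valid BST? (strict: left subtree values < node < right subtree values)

Level-order array: [46, 37, 49, 24, None, None, None, None, 28]
Validate using subtree bounds (lo, hi): at each node, require lo < value < hi,
then recurse left with hi=value and right with lo=value.
Preorder trace (stopping at first violation):
  at node 46 with bounds (-inf, +inf): OK
  at node 37 with bounds (-inf, 46): OK
  at node 24 with bounds (-inf, 37): OK
  at node 28 with bounds (24, 37): OK
  at node 49 with bounds (46, +inf): OK
No violation found at any node.
Result: Valid BST


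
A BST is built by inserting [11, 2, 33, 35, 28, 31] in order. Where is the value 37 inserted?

Starting tree (level order): [11, 2, 33, None, None, 28, 35, None, 31]
Insertion path: 11 -> 33 -> 35
Result: insert 37 as right child of 35
Final tree (level order): [11, 2, 33, None, None, 28, 35, None, 31, None, 37]


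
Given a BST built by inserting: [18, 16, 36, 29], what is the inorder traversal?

Tree insertion order: [18, 16, 36, 29]
Tree (level-order array): [18, 16, 36, None, None, 29]
Inorder traversal: [16, 18, 29, 36]


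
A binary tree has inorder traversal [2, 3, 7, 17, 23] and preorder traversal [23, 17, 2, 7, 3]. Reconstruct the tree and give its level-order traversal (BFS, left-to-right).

Inorder:  [2, 3, 7, 17, 23]
Preorder: [23, 17, 2, 7, 3]
Algorithm: preorder visits root first, so consume preorder in order;
for each root, split the current inorder slice at that value into
left-subtree inorder and right-subtree inorder, then recurse.
Recursive splits:
  root=23; inorder splits into left=[2, 3, 7, 17], right=[]
  root=17; inorder splits into left=[2, 3, 7], right=[]
  root=2; inorder splits into left=[], right=[3, 7]
  root=7; inorder splits into left=[3], right=[]
  root=3; inorder splits into left=[], right=[]
Reconstructed level-order: [23, 17, 2, 7, 3]


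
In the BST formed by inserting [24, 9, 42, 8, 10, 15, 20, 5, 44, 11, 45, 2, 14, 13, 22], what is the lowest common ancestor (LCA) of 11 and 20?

Tree insertion order: [24, 9, 42, 8, 10, 15, 20, 5, 44, 11, 45, 2, 14, 13, 22]
Tree (level-order array): [24, 9, 42, 8, 10, None, 44, 5, None, None, 15, None, 45, 2, None, 11, 20, None, None, None, None, None, 14, None, 22, 13]
In a BST, the LCA of p=11, q=20 is the first node v on the
root-to-leaf path with p <= v <= q (go left if both < v, right if both > v).
Walk from root:
  at 24: both 11 and 20 < 24, go left
  at 9: both 11 and 20 > 9, go right
  at 10: both 11 and 20 > 10, go right
  at 15: 11 <= 15 <= 20, this is the LCA
LCA = 15


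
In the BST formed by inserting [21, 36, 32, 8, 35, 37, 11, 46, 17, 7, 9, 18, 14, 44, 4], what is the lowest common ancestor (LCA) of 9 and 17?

Tree insertion order: [21, 36, 32, 8, 35, 37, 11, 46, 17, 7, 9, 18, 14, 44, 4]
Tree (level-order array): [21, 8, 36, 7, 11, 32, 37, 4, None, 9, 17, None, 35, None, 46, None, None, None, None, 14, 18, None, None, 44]
In a BST, the LCA of p=9, q=17 is the first node v on the
root-to-leaf path with p <= v <= q (go left if both < v, right if both > v).
Walk from root:
  at 21: both 9 and 17 < 21, go left
  at 8: both 9 and 17 > 8, go right
  at 11: 9 <= 11 <= 17, this is the LCA
LCA = 11


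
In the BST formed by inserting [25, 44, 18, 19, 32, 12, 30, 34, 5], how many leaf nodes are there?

Tree built from: [25, 44, 18, 19, 32, 12, 30, 34, 5]
Tree (level-order array): [25, 18, 44, 12, 19, 32, None, 5, None, None, None, 30, 34]
Rule: A leaf has 0 children.
Per-node child counts:
  node 25: 2 child(ren)
  node 18: 2 child(ren)
  node 12: 1 child(ren)
  node 5: 0 child(ren)
  node 19: 0 child(ren)
  node 44: 1 child(ren)
  node 32: 2 child(ren)
  node 30: 0 child(ren)
  node 34: 0 child(ren)
Matching nodes: [5, 19, 30, 34]
Count of leaf nodes: 4


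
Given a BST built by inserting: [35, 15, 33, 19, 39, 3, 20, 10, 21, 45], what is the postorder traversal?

Tree insertion order: [35, 15, 33, 19, 39, 3, 20, 10, 21, 45]
Tree (level-order array): [35, 15, 39, 3, 33, None, 45, None, 10, 19, None, None, None, None, None, None, 20, None, 21]
Postorder traversal: [10, 3, 21, 20, 19, 33, 15, 45, 39, 35]


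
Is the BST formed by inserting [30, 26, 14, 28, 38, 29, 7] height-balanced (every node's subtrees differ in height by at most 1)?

Tree (level-order array): [30, 26, 38, 14, 28, None, None, 7, None, None, 29]
Definition: a tree is height-balanced if, at every node, |h(left) - h(right)| <= 1 (empty subtree has height -1).
Bottom-up per-node check:
  node 7: h_left=-1, h_right=-1, diff=0 [OK], height=0
  node 14: h_left=0, h_right=-1, diff=1 [OK], height=1
  node 29: h_left=-1, h_right=-1, diff=0 [OK], height=0
  node 28: h_left=-1, h_right=0, diff=1 [OK], height=1
  node 26: h_left=1, h_right=1, diff=0 [OK], height=2
  node 38: h_left=-1, h_right=-1, diff=0 [OK], height=0
  node 30: h_left=2, h_right=0, diff=2 [FAIL (|2-0|=2 > 1)], height=3
Node 30 violates the condition: |2 - 0| = 2 > 1.
Result: Not balanced


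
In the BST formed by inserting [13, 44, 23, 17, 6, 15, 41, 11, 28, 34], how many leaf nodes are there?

Tree built from: [13, 44, 23, 17, 6, 15, 41, 11, 28, 34]
Tree (level-order array): [13, 6, 44, None, 11, 23, None, None, None, 17, 41, 15, None, 28, None, None, None, None, 34]
Rule: A leaf has 0 children.
Per-node child counts:
  node 13: 2 child(ren)
  node 6: 1 child(ren)
  node 11: 0 child(ren)
  node 44: 1 child(ren)
  node 23: 2 child(ren)
  node 17: 1 child(ren)
  node 15: 0 child(ren)
  node 41: 1 child(ren)
  node 28: 1 child(ren)
  node 34: 0 child(ren)
Matching nodes: [11, 15, 34]
Count of leaf nodes: 3


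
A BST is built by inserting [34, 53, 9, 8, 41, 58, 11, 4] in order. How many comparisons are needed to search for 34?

Search path for 34: 34
Found: True
Comparisons: 1


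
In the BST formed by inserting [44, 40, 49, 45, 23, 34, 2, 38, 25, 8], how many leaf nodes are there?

Tree built from: [44, 40, 49, 45, 23, 34, 2, 38, 25, 8]
Tree (level-order array): [44, 40, 49, 23, None, 45, None, 2, 34, None, None, None, 8, 25, 38]
Rule: A leaf has 0 children.
Per-node child counts:
  node 44: 2 child(ren)
  node 40: 1 child(ren)
  node 23: 2 child(ren)
  node 2: 1 child(ren)
  node 8: 0 child(ren)
  node 34: 2 child(ren)
  node 25: 0 child(ren)
  node 38: 0 child(ren)
  node 49: 1 child(ren)
  node 45: 0 child(ren)
Matching nodes: [8, 25, 38, 45]
Count of leaf nodes: 4


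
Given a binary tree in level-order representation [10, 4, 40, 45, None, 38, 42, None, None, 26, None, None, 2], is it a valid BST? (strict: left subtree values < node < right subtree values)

Level-order array: [10, 4, 40, 45, None, 38, 42, None, None, 26, None, None, 2]
Validate using subtree bounds (lo, hi): at each node, require lo < value < hi,
then recurse left with hi=value and right with lo=value.
Preorder trace (stopping at first violation):
  at node 10 with bounds (-inf, +inf): OK
  at node 4 with bounds (-inf, 10): OK
  at node 45 with bounds (-inf, 4): VIOLATION
Node 45 violates its bound: not (-inf < 45 < 4).
Result: Not a valid BST


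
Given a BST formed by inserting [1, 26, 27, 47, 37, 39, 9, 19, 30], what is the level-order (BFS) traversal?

Tree insertion order: [1, 26, 27, 47, 37, 39, 9, 19, 30]
Tree (level-order array): [1, None, 26, 9, 27, None, 19, None, 47, None, None, 37, None, 30, 39]
BFS from the root, enqueuing left then right child of each popped node:
  queue [1] -> pop 1, enqueue [26], visited so far: [1]
  queue [26] -> pop 26, enqueue [9, 27], visited so far: [1, 26]
  queue [9, 27] -> pop 9, enqueue [19], visited so far: [1, 26, 9]
  queue [27, 19] -> pop 27, enqueue [47], visited so far: [1, 26, 9, 27]
  queue [19, 47] -> pop 19, enqueue [none], visited so far: [1, 26, 9, 27, 19]
  queue [47] -> pop 47, enqueue [37], visited so far: [1, 26, 9, 27, 19, 47]
  queue [37] -> pop 37, enqueue [30, 39], visited so far: [1, 26, 9, 27, 19, 47, 37]
  queue [30, 39] -> pop 30, enqueue [none], visited so far: [1, 26, 9, 27, 19, 47, 37, 30]
  queue [39] -> pop 39, enqueue [none], visited so far: [1, 26, 9, 27, 19, 47, 37, 30, 39]
Result: [1, 26, 9, 27, 19, 47, 37, 30, 39]


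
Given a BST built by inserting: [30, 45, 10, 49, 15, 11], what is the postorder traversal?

Tree insertion order: [30, 45, 10, 49, 15, 11]
Tree (level-order array): [30, 10, 45, None, 15, None, 49, 11]
Postorder traversal: [11, 15, 10, 49, 45, 30]


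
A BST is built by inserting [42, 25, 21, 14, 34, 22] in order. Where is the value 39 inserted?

Starting tree (level order): [42, 25, None, 21, 34, 14, 22]
Insertion path: 42 -> 25 -> 34
Result: insert 39 as right child of 34
Final tree (level order): [42, 25, None, 21, 34, 14, 22, None, 39]


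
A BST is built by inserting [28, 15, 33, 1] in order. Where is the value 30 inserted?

Starting tree (level order): [28, 15, 33, 1]
Insertion path: 28 -> 33
Result: insert 30 as left child of 33
Final tree (level order): [28, 15, 33, 1, None, 30]


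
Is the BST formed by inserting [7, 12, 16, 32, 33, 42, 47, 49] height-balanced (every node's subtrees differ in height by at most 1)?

Tree (level-order array): [7, None, 12, None, 16, None, 32, None, 33, None, 42, None, 47, None, 49]
Definition: a tree is height-balanced if, at every node, |h(left) - h(right)| <= 1 (empty subtree has height -1).
Bottom-up per-node check:
  node 49: h_left=-1, h_right=-1, diff=0 [OK], height=0
  node 47: h_left=-1, h_right=0, diff=1 [OK], height=1
  node 42: h_left=-1, h_right=1, diff=2 [FAIL (|-1-1|=2 > 1)], height=2
  node 33: h_left=-1, h_right=2, diff=3 [FAIL (|-1-2|=3 > 1)], height=3
  node 32: h_left=-1, h_right=3, diff=4 [FAIL (|-1-3|=4 > 1)], height=4
  node 16: h_left=-1, h_right=4, diff=5 [FAIL (|-1-4|=5 > 1)], height=5
  node 12: h_left=-1, h_right=5, diff=6 [FAIL (|-1-5|=6 > 1)], height=6
  node 7: h_left=-1, h_right=6, diff=7 [FAIL (|-1-6|=7 > 1)], height=7
Node 42 violates the condition: |-1 - 1| = 2 > 1.
Result: Not balanced


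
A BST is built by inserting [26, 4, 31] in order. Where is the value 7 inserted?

Starting tree (level order): [26, 4, 31]
Insertion path: 26 -> 4
Result: insert 7 as right child of 4
Final tree (level order): [26, 4, 31, None, 7]


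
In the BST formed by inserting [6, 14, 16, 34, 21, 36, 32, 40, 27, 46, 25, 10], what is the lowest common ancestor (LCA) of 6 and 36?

Tree insertion order: [6, 14, 16, 34, 21, 36, 32, 40, 27, 46, 25, 10]
Tree (level-order array): [6, None, 14, 10, 16, None, None, None, 34, 21, 36, None, 32, None, 40, 27, None, None, 46, 25]
In a BST, the LCA of p=6, q=36 is the first node v on the
root-to-leaf path with p <= v <= q (go left if both < v, right if both > v).
Walk from root:
  at 6: 6 <= 6 <= 36, this is the LCA
LCA = 6


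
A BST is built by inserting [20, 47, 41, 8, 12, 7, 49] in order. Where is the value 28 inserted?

Starting tree (level order): [20, 8, 47, 7, 12, 41, 49]
Insertion path: 20 -> 47 -> 41
Result: insert 28 as left child of 41
Final tree (level order): [20, 8, 47, 7, 12, 41, 49, None, None, None, None, 28]


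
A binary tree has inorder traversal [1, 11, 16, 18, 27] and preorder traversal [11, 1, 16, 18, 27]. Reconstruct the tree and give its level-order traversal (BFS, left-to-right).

Inorder:  [1, 11, 16, 18, 27]
Preorder: [11, 1, 16, 18, 27]
Algorithm: preorder visits root first, so consume preorder in order;
for each root, split the current inorder slice at that value into
left-subtree inorder and right-subtree inorder, then recurse.
Recursive splits:
  root=11; inorder splits into left=[1], right=[16, 18, 27]
  root=1; inorder splits into left=[], right=[]
  root=16; inorder splits into left=[], right=[18, 27]
  root=18; inorder splits into left=[], right=[27]
  root=27; inorder splits into left=[], right=[]
Reconstructed level-order: [11, 1, 16, 18, 27]


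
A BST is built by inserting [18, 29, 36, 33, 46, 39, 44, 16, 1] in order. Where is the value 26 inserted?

Starting tree (level order): [18, 16, 29, 1, None, None, 36, None, None, 33, 46, None, None, 39, None, None, 44]
Insertion path: 18 -> 29
Result: insert 26 as left child of 29
Final tree (level order): [18, 16, 29, 1, None, 26, 36, None, None, None, None, 33, 46, None, None, 39, None, None, 44]


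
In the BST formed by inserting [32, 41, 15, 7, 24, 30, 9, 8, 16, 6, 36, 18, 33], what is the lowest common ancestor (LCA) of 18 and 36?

Tree insertion order: [32, 41, 15, 7, 24, 30, 9, 8, 16, 6, 36, 18, 33]
Tree (level-order array): [32, 15, 41, 7, 24, 36, None, 6, 9, 16, 30, 33, None, None, None, 8, None, None, 18]
In a BST, the LCA of p=18, q=36 is the first node v on the
root-to-leaf path with p <= v <= q (go left if both < v, right if both > v).
Walk from root:
  at 32: 18 <= 32 <= 36, this is the LCA
LCA = 32


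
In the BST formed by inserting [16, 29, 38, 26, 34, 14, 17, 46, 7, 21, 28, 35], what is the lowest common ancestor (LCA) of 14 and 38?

Tree insertion order: [16, 29, 38, 26, 34, 14, 17, 46, 7, 21, 28, 35]
Tree (level-order array): [16, 14, 29, 7, None, 26, 38, None, None, 17, 28, 34, 46, None, 21, None, None, None, 35]
In a BST, the LCA of p=14, q=38 is the first node v on the
root-to-leaf path with p <= v <= q (go left if both < v, right if both > v).
Walk from root:
  at 16: 14 <= 16 <= 38, this is the LCA
LCA = 16


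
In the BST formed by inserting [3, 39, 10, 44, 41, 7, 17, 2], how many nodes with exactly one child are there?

Tree built from: [3, 39, 10, 44, 41, 7, 17, 2]
Tree (level-order array): [3, 2, 39, None, None, 10, 44, 7, 17, 41]
Rule: These are nodes with exactly 1 non-null child.
Per-node child counts:
  node 3: 2 child(ren)
  node 2: 0 child(ren)
  node 39: 2 child(ren)
  node 10: 2 child(ren)
  node 7: 0 child(ren)
  node 17: 0 child(ren)
  node 44: 1 child(ren)
  node 41: 0 child(ren)
Matching nodes: [44]
Count of nodes with exactly one child: 1


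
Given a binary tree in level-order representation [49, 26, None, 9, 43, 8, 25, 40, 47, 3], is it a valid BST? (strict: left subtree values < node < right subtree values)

Level-order array: [49, 26, None, 9, 43, 8, 25, 40, 47, 3]
Validate using subtree bounds (lo, hi): at each node, require lo < value < hi,
then recurse left with hi=value and right with lo=value.
Preorder trace (stopping at first violation):
  at node 49 with bounds (-inf, +inf): OK
  at node 26 with bounds (-inf, 49): OK
  at node 9 with bounds (-inf, 26): OK
  at node 8 with bounds (-inf, 9): OK
  at node 3 with bounds (-inf, 8): OK
  at node 25 with bounds (9, 26): OK
  at node 43 with bounds (26, 49): OK
  at node 40 with bounds (26, 43): OK
  at node 47 with bounds (43, 49): OK
No violation found at any node.
Result: Valid BST


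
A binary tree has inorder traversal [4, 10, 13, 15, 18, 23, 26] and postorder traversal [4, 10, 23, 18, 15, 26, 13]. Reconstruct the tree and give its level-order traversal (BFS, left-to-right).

Inorder:   [4, 10, 13, 15, 18, 23, 26]
Postorder: [4, 10, 23, 18, 15, 26, 13]
Algorithm: postorder visits root last, so walk postorder right-to-left;
each value is the root of the current inorder slice — split it at that
value, recurse on the right subtree first, then the left.
Recursive splits:
  root=13; inorder splits into left=[4, 10], right=[15, 18, 23, 26]
  root=26; inorder splits into left=[15, 18, 23], right=[]
  root=15; inorder splits into left=[], right=[18, 23]
  root=18; inorder splits into left=[], right=[23]
  root=23; inorder splits into left=[], right=[]
  root=10; inorder splits into left=[4], right=[]
  root=4; inorder splits into left=[], right=[]
Reconstructed level-order: [13, 10, 26, 4, 15, 18, 23]


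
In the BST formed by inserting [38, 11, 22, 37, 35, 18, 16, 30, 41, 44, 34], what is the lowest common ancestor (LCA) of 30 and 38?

Tree insertion order: [38, 11, 22, 37, 35, 18, 16, 30, 41, 44, 34]
Tree (level-order array): [38, 11, 41, None, 22, None, 44, 18, 37, None, None, 16, None, 35, None, None, None, 30, None, None, 34]
In a BST, the LCA of p=30, q=38 is the first node v on the
root-to-leaf path with p <= v <= q (go left if both < v, right if both > v).
Walk from root:
  at 38: 30 <= 38 <= 38, this is the LCA
LCA = 38


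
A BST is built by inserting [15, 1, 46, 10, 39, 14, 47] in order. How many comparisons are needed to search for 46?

Search path for 46: 15 -> 46
Found: True
Comparisons: 2


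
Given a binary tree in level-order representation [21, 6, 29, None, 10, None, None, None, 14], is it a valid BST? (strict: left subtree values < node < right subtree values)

Level-order array: [21, 6, 29, None, 10, None, None, None, 14]
Validate using subtree bounds (lo, hi): at each node, require lo < value < hi,
then recurse left with hi=value and right with lo=value.
Preorder trace (stopping at first violation):
  at node 21 with bounds (-inf, +inf): OK
  at node 6 with bounds (-inf, 21): OK
  at node 10 with bounds (6, 21): OK
  at node 14 with bounds (10, 21): OK
  at node 29 with bounds (21, +inf): OK
No violation found at any node.
Result: Valid BST


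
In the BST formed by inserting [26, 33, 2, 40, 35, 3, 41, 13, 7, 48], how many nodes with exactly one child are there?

Tree built from: [26, 33, 2, 40, 35, 3, 41, 13, 7, 48]
Tree (level-order array): [26, 2, 33, None, 3, None, 40, None, 13, 35, 41, 7, None, None, None, None, 48]
Rule: These are nodes with exactly 1 non-null child.
Per-node child counts:
  node 26: 2 child(ren)
  node 2: 1 child(ren)
  node 3: 1 child(ren)
  node 13: 1 child(ren)
  node 7: 0 child(ren)
  node 33: 1 child(ren)
  node 40: 2 child(ren)
  node 35: 0 child(ren)
  node 41: 1 child(ren)
  node 48: 0 child(ren)
Matching nodes: [2, 3, 13, 33, 41]
Count of nodes with exactly one child: 5


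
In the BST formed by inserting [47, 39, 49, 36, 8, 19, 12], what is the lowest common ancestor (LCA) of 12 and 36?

Tree insertion order: [47, 39, 49, 36, 8, 19, 12]
Tree (level-order array): [47, 39, 49, 36, None, None, None, 8, None, None, 19, 12]
In a BST, the LCA of p=12, q=36 is the first node v on the
root-to-leaf path with p <= v <= q (go left if both < v, right if both > v).
Walk from root:
  at 47: both 12 and 36 < 47, go left
  at 39: both 12 and 36 < 39, go left
  at 36: 12 <= 36 <= 36, this is the LCA
LCA = 36


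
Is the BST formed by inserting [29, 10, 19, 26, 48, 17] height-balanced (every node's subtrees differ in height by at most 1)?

Tree (level-order array): [29, 10, 48, None, 19, None, None, 17, 26]
Definition: a tree is height-balanced if, at every node, |h(left) - h(right)| <= 1 (empty subtree has height -1).
Bottom-up per-node check:
  node 17: h_left=-1, h_right=-1, diff=0 [OK], height=0
  node 26: h_left=-1, h_right=-1, diff=0 [OK], height=0
  node 19: h_left=0, h_right=0, diff=0 [OK], height=1
  node 10: h_left=-1, h_right=1, diff=2 [FAIL (|-1-1|=2 > 1)], height=2
  node 48: h_left=-1, h_right=-1, diff=0 [OK], height=0
  node 29: h_left=2, h_right=0, diff=2 [FAIL (|2-0|=2 > 1)], height=3
Node 10 violates the condition: |-1 - 1| = 2 > 1.
Result: Not balanced


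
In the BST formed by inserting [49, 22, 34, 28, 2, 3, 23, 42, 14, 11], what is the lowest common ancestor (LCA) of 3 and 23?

Tree insertion order: [49, 22, 34, 28, 2, 3, 23, 42, 14, 11]
Tree (level-order array): [49, 22, None, 2, 34, None, 3, 28, 42, None, 14, 23, None, None, None, 11]
In a BST, the LCA of p=3, q=23 is the first node v on the
root-to-leaf path with p <= v <= q (go left if both < v, right if both > v).
Walk from root:
  at 49: both 3 and 23 < 49, go left
  at 22: 3 <= 22 <= 23, this is the LCA
LCA = 22
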